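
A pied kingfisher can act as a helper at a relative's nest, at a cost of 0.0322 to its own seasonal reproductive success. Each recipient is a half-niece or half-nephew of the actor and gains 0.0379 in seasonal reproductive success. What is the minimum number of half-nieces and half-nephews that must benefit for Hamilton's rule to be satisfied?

r to a half-niece or half-nephew = 1/8 (half-aunt/uncle↔niece/nephew: one path of length 3: r = (1/2)^3 = 1/8).
Hamilton's rule: n·r·B > C  ⇒  n > C/(r·B) = 0.0322/(0.125·0.0379) = 6.797.
The smallest integer exceeding 6.797 is 7.

7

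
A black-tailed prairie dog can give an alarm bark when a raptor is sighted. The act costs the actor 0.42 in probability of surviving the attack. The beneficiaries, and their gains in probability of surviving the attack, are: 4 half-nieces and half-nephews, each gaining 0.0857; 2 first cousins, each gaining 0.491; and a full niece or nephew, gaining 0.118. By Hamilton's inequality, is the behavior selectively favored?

No

Hamilton's rule: the trait is favored when the sum of r·B over every recipient exceeds the actor's cost C.
r to a half-niece or half-nephew = 1/8 (half-aunt/uncle↔niece/nephew: one path of length 3: r = (1/2)^3 = 1/8).
r to a first cousin = 0.125 (first cousins share one grandparent pair — two paths of length 4: r = 2·(1/2)^4 = 1/8).
r to a full niece or nephew = 0.25 (full aunt/uncle↔niece/nephew: two paths of length 3 through the shared grandparent pair: r = 2·(1/2)^3 = 1/4).
Summing one r·B term per recipient: 4·0.125·0.0857 + 2·0.125·0.491 + 1·0.25·0.118 = 0.1951.
0.1951 < 0.42: the indirect benefit is less than the cost.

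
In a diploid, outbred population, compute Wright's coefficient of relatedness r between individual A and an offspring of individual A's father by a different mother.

Each parent–offspring link contributes a factor of 1/2, and independent paths through distinct common ancestors add.
Half-sibs share one parent — one path of length 2: r = (1/2)^2 = 1/4.

0.25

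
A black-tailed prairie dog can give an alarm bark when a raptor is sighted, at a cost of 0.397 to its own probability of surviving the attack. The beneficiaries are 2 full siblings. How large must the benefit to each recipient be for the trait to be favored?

r to a full sibling = 1/2 (full sibs share both parents — two paths of length 2: r = 2·(1/2)^2 = 1/2).
Hamilton's rule with n recipients of equal r: n·r·B > C, so B > C/(n·r) = 0.397/(2·0.5) = 0.397.

0.397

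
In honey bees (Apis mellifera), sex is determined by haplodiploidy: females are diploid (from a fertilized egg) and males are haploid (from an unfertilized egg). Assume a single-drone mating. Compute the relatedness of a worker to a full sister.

Haplodiploid full sisters inherit their father's entire haploid genome identically (contributing 1/2) and on average half of their mother's contribution (1/2 · 1/2 = 1/4); r = 1/2 + 1/4 = 3/4.

0.75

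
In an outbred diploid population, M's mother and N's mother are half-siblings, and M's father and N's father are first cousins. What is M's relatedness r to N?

With two independent routes of shared ancestry, r is the sum of the two contributions.
M and N are related in two ways: half first cousins through their mothers (r = 1/16) and second cousins through their fathers (r = 1/32).
r = 1/16 + 1/32 = 3/32 = 0.09375.

0.09375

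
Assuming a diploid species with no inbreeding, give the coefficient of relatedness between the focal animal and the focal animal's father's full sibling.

Each parent–offspring link contributes a factor of 1/2, and independent paths through distinct common ancestors add.
Full aunt/uncle↔niece/nephew: two paths of length 3 through the shared grandparent pair: r = 2·(1/2)^3 = 1/4.

0.25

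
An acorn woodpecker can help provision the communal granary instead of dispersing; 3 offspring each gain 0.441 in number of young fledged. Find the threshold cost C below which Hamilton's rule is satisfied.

0.6615

r to an offspring = 1/2 (one parent–offspring link: r = (1/2)^1 = 1/2).
Hamilton's rule: n·r·B > C, so the trait is favored while C < n·r·B = 3·0.5·0.441 = 0.6615.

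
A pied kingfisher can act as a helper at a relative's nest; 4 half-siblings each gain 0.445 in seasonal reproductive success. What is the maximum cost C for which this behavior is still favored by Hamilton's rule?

r to a half-sibling = 1/4 (half-sibs share one parent — one path of length 2: r = (1/2)^2 = 1/4).
Hamilton's rule: n·r·B > C, so the trait is favored while C < n·r·B = 4·0.25·0.445 = 0.445.

0.445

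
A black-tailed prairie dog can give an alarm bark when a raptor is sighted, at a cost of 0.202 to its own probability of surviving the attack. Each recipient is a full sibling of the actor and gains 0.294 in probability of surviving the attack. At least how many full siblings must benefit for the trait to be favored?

r to a full sibling = 1/2 (full sibs share both parents — two paths of length 2: r = 2·(1/2)^2 = 1/2).
Hamilton's rule: n·r·B > C  ⇒  n > C/(r·B) = 0.202/(0.5·0.294) = 1.374.
The smallest integer exceeding 1.374 is 2.

2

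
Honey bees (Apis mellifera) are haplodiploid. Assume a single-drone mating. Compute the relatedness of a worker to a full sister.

0.75

Haplodiploid full sisters inherit their father's entire haploid genome identically (contributing 1/2) and on average half of their mother's contribution (1/2 · 1/2 = 1/4); r = 1/2 + 1/4 = 3/4.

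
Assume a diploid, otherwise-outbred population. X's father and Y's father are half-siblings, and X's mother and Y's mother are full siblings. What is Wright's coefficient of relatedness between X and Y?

Wright's path rule: contributions from independent ancestry routes add.
X and Y are related in two ways: half first cousins through their fathers (r = 1/16) and first cousins through their mothers (r = 1/8).
r = 1/16 + 1/8 = 0.1875.

0.1875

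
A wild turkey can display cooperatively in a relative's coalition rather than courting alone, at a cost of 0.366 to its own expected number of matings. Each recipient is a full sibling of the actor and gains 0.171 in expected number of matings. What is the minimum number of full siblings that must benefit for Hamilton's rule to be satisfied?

r to a full sibling = 0.5 (full sibs share both parents — two paths of length 2: r = 2·(1/2)^2 = 1/2).
Hamilton's rule: n·r·B > C  ⇒  n > C/(r·B) = 0.366/(0.5·0.171) = 4.281.
The smallest integer exceeding 4.281 is 5.

5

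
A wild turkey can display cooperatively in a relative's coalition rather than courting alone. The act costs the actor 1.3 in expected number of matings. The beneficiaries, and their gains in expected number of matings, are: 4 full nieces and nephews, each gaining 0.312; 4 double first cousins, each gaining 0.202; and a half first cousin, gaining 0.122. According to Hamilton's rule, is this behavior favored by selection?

No

Hamilton's rule: the trait is favored when the sum of r·B over every recipient exceeds the actor's cost C.
r to a full niece or nephew = 0.25 (full aunt/uncle↔niece/nephew: two paths of length 3 through the shared grandparent pair: r = 2·(1/2)^3 = 1/4).
r to a double first cousin = 0.25 (double first cousins share both grandparent pairs — four paths of length 4: r = 4·(1/2)^4 = 1/4).
r to a half first cousin = 1/16 (half first cousins share one grandparent — one path of length 4: r = (1/2)^4 = 1/16).
Summing one r·B term per recipient: 4·0.25·0.312 + 4·0.25·0.202 + 1·0.0625·0.122 = 0.521625.
0.521625 < 1.3: the indirect benefit is less than the cost.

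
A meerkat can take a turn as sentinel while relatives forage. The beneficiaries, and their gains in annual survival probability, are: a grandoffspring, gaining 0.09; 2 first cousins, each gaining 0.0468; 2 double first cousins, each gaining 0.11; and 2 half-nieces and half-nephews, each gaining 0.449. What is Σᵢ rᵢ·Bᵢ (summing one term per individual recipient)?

r to a grandoffspring = 1/4 (two parent–offspring links: r = (1/2)^2 = 1/4).
r to a first cousin = 1/8 (first cousins share one grandparent pair — two paths of length 4: r = 2·(1/2)^4 = 1/8).
r to a double first cousin = 0.25 (double first cousins share both grandparent pairs — four paths of length 4: r = 4·(1/2)^4 = 1/4).
r to a half-niece or half-nephew = 0.125 (half-aunt/uncle↔niece/nephew: one path of length 3: r = (1/2)^3 = 1/8).
Summing one r·B term per recipient: 1·0.25·0.09 + 2·0.125·0.0468 + 2·0.25·0.11 + 2·0.125·0.449 = 0.20145.

0.20145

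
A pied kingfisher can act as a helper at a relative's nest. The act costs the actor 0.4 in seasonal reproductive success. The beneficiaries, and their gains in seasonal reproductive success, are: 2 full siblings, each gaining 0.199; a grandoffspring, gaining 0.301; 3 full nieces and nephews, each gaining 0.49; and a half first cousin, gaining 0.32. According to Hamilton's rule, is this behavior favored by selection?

Yes

Hamilton's rule: the trait is favored when the sum of r·B over every recipient exceeds the actor's cost C.
r to a full sibling = 0.5 (full sibs share both parents — two paths of length 2: r = 2·(1/2)^2 = 1/2).
r to a grandoffspring = 0.25 (two parent–offspring links: r = (1/2)^2 = 1/4).
r to a full niece or nephew = 1/4 (full aunt/uncle↔niece/nephew: two paths of length 3 through the shared grandparent pair: r = 2·(1/2)^3 = 1/4).
r to a half first cousin = 0.0625 (half first cousins share one grandparent — one path of length 4: r = (1/2)^4 = 1/16).
Summing one r·B term per recipient: 2·0.5·0.199 + 1·0.25·0.301 + 3·0.25·0.49 + 1·0.0625·0.32 = 0.66175.
0.66175 > 0.4: the indirect benefit exceeds the cost.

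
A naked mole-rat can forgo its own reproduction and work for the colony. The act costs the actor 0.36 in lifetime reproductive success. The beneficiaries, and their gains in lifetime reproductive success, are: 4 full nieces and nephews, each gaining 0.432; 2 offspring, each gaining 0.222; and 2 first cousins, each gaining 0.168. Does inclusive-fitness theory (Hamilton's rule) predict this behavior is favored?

Hamilton's rule: the trait is favored when the sum of r·B over every recipient exceeds the actor's cost C.
r to a full niece or nephew = 1/4 (full aunt/uncle↔niece/nephew: two paths of length 3 through the shared grandparent pair: r = 2·(1/2)^3 = 1/4).
r to an offspring = 1/2 (one parent–offspring link: r = (1/2)^1 = 1/2).
r to a first cousin = 1/8 (first cousins share one grandparent pair — two paths of length 4: r = 2·(1/2)^4 = 1/8).
Summing one r·B term per recipient: 4·0.25·0.432 + 2·0.5·0.222 + 2·0.125·0.168 = 0.696.
0.696 > 0.36: the indirect benefit exceeds the cost.

Yes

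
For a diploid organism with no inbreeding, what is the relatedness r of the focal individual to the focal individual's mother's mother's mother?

Each parent–offspring link contributes a factor of 1/2, and independent paths through distinct common ancestors add.
Three parent–offspring links: r = (1/2)^3 = 1/8.

0.125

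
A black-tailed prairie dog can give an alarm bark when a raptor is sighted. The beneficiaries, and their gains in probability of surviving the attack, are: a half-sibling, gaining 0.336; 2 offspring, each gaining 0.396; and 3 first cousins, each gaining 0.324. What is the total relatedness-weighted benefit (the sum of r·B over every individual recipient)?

r to a half-sibling = 0.25 (half-sibs share one parent — one path of length 2: r = (1/2)^2 = 1/4).
r to an offspring = 0.5 (one parent–offspring link: r = (1/2)^1 = 1/2).
r to a first cousin = 1/8 (first cousins share one grandparent pair — two paths of length 4: r = 2·(1/2)^4 = 1/8).
Summing one r·B term per recipient: 1·0.25·0.336 + 2·0.5·0.396 + 3·0.125·0.324 = 0.6015.

0.6015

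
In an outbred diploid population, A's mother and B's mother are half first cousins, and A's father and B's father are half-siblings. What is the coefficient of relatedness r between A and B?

Relatedness sums over independent paths through distinct common ancestors.
A and B are related in two ways: half second cousins through their mothers (r = 1/64) and half first cousins through their fathers (r = 1/16).
r = 1/64 + 1/16 = 5/64 = 0.078125.

0.078125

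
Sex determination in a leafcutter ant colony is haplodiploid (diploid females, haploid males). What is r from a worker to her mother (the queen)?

One meiotic link between diploid queen and diploid daughter: r = 1/2.

0.5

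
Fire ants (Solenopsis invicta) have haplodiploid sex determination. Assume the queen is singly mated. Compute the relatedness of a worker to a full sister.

Haplodiploid full sisters inherit their father's entire haploid genome identically (contributing 1/2) and on average half of their mother's contribution (1/2 · 1/2 = 1/4); r = 1/2 + 1/4 = 3/4.

0.75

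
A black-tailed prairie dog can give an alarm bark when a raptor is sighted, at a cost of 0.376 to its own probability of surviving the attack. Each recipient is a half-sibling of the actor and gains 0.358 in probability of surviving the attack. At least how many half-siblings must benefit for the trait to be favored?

r to a half-sibling = 1/4 (half-sibs share one parent — one path of length 2: r = (1/2)^2 = 1/4).
Hamilton's rule: n·r·B > C  ⇒  n > C/(r·B) = 0.376/(0.25·0.358) = 4.201.
The smallest integer exceeding 4.201 is 5.

5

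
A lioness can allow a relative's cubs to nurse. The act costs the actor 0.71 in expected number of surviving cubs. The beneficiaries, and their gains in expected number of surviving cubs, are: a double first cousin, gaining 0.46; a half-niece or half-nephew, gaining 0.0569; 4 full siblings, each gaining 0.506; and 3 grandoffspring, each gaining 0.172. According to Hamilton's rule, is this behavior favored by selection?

Yes

Hamilton's rule: the trait is favored when the sum of r·B over every recipient exceeds the actor's cost C.
r to a double first cousin = 0.25 (double first cousins share both grandparent pairs — four paths of length 4: r = 4·(1/2)^4 = 1/4).
r to a half-niece or half-nephew = 0.125 (half-aunt/uncle↔niece/nephew: one path of length 3: r = (1/2)^3 = 1/8).
r to a full sibling = 0.5 (full sibs share both parents — two paths of length 2: r = 2·(1/2)^2 = 1/2).
r to a grandoffspring = 1/4 (two parent–offspring links: r = (1/2)^2 = 1/4).
Summing one r·B term per recipient: 1·0.25·0.46 + 1·0.125·0.0569 + 4·0.5·0.506 + 3·0.25·0.172 = 1.2631125.
1.2631125 > 0.71: the indirect benefit exceeds the cost.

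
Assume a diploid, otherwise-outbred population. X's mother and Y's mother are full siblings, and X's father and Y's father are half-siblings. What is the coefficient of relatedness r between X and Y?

Relatedness sums over independent paths through distinct common ancestors.
X and Y are related in two ways: first cousins through their mothers (r = 1/8) and half first cousins through their fathers (r = 1/16).
r = 1/8 + 1/16 = 3/16 = 0.1875.

0.1875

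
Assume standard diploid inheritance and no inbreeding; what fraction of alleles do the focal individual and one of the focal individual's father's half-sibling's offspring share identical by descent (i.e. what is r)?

Each parent–offspring link contributes a factor of 1/2, and independent paths through distinct common ancestors add.
Half first cousins share one grandparent — one path of length 4: r = (1/2)^4 = 1/16.

0.0625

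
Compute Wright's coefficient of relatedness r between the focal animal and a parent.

0.5

Each parent–offspring link contributes a factor of 1/2, and independent paths through distinct common ancestors add.
One parent–offspring link: r = (1/2)^1 = 1/2.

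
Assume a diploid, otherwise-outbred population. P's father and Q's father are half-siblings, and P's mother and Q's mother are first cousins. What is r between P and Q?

With two independent routes of shared ancestry, r is the sum of the two contributions.
P and Q are related in two ways: half first cousins through their fathers (r = 1/16) and second cousins through their mothers (r = 1/32).
r = 1/16 + 1/32 = 0.09375.

0.09375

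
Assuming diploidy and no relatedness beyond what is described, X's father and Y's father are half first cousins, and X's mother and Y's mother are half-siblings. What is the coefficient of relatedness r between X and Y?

0.078125

Independent pedigree routes through distinct common ancestors add.
X and Y are related in two ways: half second cousins through their fathers (r = 1/64) and half first cousins through their mothers (r = 1/16).
r = 1/64 + 1/16 = 0.078125.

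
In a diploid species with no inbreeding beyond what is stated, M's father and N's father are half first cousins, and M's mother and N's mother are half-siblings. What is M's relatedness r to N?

Relatedness sums over independent paths through distinct common ancestors.
M and N are related in two ways: half second cousins through their fathers (r = 1/64) and half first cousins through their mothers (r = 1/16).
r = 1/64 + 1/16 = 5/64 = 0.078125.

0.078125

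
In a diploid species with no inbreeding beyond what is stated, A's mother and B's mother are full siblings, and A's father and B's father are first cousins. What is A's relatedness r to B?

0.15625

Relatedness sums over independent paths through distinct common ancestors.
A and B are related in two ways: first cousins through their mothers (r = 1/8) and second cousins through their fathers (r = 1/32).
r = 1/8 + 1/32 = 5/32 = 0.15625.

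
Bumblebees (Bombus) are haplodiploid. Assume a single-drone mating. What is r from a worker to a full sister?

Haplodiploid full sisters inherit their father's entire haploid genome identically (contributing 1/2) and on average half of their mother's contribution (1/2 · 1/2 = 1/4); r = 1/2 + 1/4 = 3/4.

0.75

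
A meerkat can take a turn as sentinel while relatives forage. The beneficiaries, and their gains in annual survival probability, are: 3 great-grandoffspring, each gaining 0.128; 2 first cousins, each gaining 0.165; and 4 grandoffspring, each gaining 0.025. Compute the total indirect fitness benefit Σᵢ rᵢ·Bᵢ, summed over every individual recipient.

r to a great-grandoffspring = 1/8 (three parent–offspring links: r = (1/2)^3 = 1/8).
r to a first cousin = 1/8 (first cousins share one grandparent pair — two paths of length 4: r = 2·(1/2)^4 = 1/8).
r to a grandoffspring = 1/4 (two parent–offspring links: r = (1/2)^2 = 1/4).
Summing one r·B term per recipient: 3·0.125·0.128 + 2·0.125·0.165 + 4·0.25·0.025 = 0.11425.

0.11425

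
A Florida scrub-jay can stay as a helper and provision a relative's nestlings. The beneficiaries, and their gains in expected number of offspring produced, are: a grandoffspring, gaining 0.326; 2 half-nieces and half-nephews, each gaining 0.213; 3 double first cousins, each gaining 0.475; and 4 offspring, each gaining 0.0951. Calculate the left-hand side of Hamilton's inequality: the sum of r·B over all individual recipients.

0.6812

r to a grandoffspring = 1/4 (two parent–offspring links: r = (1/2)^2 = 1/4).
r to a half-niece or half-nephew = 1/8 (half-aunt/uncle↔niece/nephew: one path of length 3: r = (1/2)^3 = 1/8).
r to a double first cousin = 0.25 (double first cousins share both grandparent pairs — four paths of length 4: r = 4·(1/2)^4 = 1/4).
r to an offspring = 0.5 (one parent–offspring link: r = (1/2)^1 = 1/2).
Summing one r·B term per recipient: 1·0.25·0.326 + 2·0.125·0.213 + 3·0.25·0.475 + 4·0.5·0.0951 = 0.6812.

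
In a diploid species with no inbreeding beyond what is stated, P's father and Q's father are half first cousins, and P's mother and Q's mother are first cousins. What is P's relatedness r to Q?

0.046875

Wright's path rule: contributions from independent ancestry routes add.
P and Q are related in two ways: half second cousins through their fathers (r = 1/64) and second cousins through their mothers (r = 1/32).
r = 1/64 + 1/32 = 0.046875.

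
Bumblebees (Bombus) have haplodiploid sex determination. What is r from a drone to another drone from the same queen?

Haploid brothers each carry a random half of the queen's diploid genome, so on average they share half: r = 1/2.

0.5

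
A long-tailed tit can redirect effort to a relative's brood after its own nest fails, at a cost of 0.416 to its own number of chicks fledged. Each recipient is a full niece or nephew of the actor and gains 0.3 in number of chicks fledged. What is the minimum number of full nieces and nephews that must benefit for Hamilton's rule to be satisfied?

6

r to a full niece or nephew = 0.25 (full aunt/uncle↔niece/nephew: two paths of length 3 through the shared grandparent pair: r = 2·(1/2)^3 = 1/4).
Hamilton's rule: n·r·B > C  ⇒  n > C/(r·B) = 0.416/(0.25·0.3) = 5.547.
The smallest integer exceeding 5.547 is 6.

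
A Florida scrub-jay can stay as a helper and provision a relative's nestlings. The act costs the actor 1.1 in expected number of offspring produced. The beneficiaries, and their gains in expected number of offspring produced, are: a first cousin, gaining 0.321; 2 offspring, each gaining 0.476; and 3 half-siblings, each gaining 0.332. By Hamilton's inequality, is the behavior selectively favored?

No

Hamilton's rule: the trait is favored when the sum of r·B over every recipient exceeds the actor's cost C.
r to a first cousin = 0.125 (first cousins share one grandparent pair — two paths of length 4: r = 2·(1/2)^4 = 1/8).
r to an offspring = 1/2 (one parent–offspring link: r = (1/2)^1 = 1/2).
r to a half-sibling = 0.25 (half-sibs share one parent — one path of length 2: r = (1/2)^2 = 1/4).
Summing one r·B term per recipient: 1·0.125·0.321 + 2·0.5·0.476 + 3·0.25·0.332 = 0.765125.
0.765125 < 1.1: the indirect benefit is less than the cost.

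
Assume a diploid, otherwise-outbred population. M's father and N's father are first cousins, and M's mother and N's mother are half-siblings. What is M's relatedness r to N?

Wright's path rule: contributions from independent ancestry routes add.
M and N are related in two ways: second cousins through their fathers (r = 1/32) and half first cousins through their mothers (r = 1/16).
r = 1/32 + 1/16 = 0.09375.

0.09375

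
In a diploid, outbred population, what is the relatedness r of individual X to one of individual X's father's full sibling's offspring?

Each parent–offspring link contributes a factor of 1/2, and independent paths through distinct common ancestors add.
First cousins share one grandparent pair — two paths of length 4: r = 2·(1/2)^4 = 1/8.

0.125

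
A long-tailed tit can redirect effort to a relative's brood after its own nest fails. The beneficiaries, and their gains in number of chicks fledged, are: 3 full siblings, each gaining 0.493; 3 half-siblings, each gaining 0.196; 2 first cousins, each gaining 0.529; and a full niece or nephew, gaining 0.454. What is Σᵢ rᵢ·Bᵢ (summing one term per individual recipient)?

1.13225

r to a full sibling = 0.5 (full sibs share both parents — two paths of length 2: r = 2·(1/2)^2 = 1/2).
r to a half-sibling = 0.25 (half-sibs share one parent — one path of length 2: r = (1/2)^2 = 1/4).
r to a first cousin = 1/8 (first cousins share one grandparent pair — two paths of length 4: r = 2·(1/2)^4 = 1/8).
r to a full niece or nephew = 1/4 (full aunt/uncle↔niece/nephew: two paths of length 3 through the shared grandparent pair: r = 2·(1/2)^3 = 1/4).
Summing one r·B term per recipient: 3·0.5·0.493 + 3·0.25·0.196 + 2·0.125·0.529 + 1·0.25·0.454 = 1.13225.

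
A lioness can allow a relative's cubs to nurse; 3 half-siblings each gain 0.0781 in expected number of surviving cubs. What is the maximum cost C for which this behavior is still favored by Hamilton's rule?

r to a half-sibling = 1/4 (half-sibs share one parent — one path of length 2: r = (1/2)^2 = 1/4).
Hamilton's rule: n·r·B > C, so the trait is favored while C < n·r·B = 3·0.25·0.0781 = 0.058575.

0.058575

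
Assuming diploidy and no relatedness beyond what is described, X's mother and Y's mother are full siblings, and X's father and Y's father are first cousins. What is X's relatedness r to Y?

0.15625

Independent pedigree routes through distinct common ancestors add.
X and Y are related in two ways: first cousins through their mothers (r = 1/8) and second cousins through their fathers (r = 1/32).
r = 1/8 + 1/32 = 0.15625.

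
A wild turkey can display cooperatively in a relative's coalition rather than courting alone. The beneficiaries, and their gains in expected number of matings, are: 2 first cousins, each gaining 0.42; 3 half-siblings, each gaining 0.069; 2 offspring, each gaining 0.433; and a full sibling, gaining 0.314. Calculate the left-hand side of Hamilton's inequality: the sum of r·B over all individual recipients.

r to a first cousin = 1/8 (first cousins share one grandparent pair — two paths of length 4: r = 2·(1/2)^4 = 1/8).
r to a half-sibling = 0.25 (half-sibs share one parent — one path of length 2: r = (1/2)^2 = 1/4).
r to an offspring = 0.5 (one parent–offspring link: r = (1/2)^1 = 1/2).
r to a full sibling = 0.5 (full sibs share both parents — two paths of length 2: r = 2·(1/2)^2 = 1/2).
Summing one r·B term per recipient: 2·0.125·0.42 + 3·0.25·0.069 + 2·0.5·0.433 + 1·0.5·0.314 = 0.74675.

0.74675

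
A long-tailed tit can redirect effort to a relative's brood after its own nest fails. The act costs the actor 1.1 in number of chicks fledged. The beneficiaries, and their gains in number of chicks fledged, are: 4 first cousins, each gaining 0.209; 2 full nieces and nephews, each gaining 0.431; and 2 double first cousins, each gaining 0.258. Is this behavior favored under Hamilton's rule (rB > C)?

No

Hamilton's rule: the trait is favored when the sum of r·B over every recipient exceeds the actor's cost C.
r to a first cousin = 1/8 (first cousins share one grandparent pair — two paths of length 4: r = 2·(1/2)^4 = 1/8).
r to a full niece or nephew = 1/4 (full aunt/uncle↔niece/nephew: two paths of length 3 through the shared grandparent pair: r = 2·(1/2)^3 = 1/4).
r to a double first cousin = 1/4 (double first cousins share both grandparent pairs — four paths of length 4: r = 4·(1/2)^4 = 1/4).
Summing one r·B term per recipient: 4·0.125·0.209 + 2·0.25·0.431 + 2·0.25·0.258 = 0.449.
0.449 < 1.1: the indirect benefit is less than the cost.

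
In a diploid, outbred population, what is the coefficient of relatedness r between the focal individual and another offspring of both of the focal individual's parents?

0.5

Each parent–offspring link contributes a factor of 1/2, and independent paths through distinct common ancestors add.
Full sibs share both parents — two paths of length 2: r = 2·(1/2)^2 = 1/2.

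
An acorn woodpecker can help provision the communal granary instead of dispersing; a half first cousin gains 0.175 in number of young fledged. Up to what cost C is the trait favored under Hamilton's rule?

0.0109375

r to a half first cousin = 0.0625 (half first cousins share one grandparent — one path of length 4: r = (1/2)^4 = 1/16).
Hamilton's rule: n·r·B > C, so the trait is favored while C < n·r·B = 1·0.0625·0.175 = 0.0109375.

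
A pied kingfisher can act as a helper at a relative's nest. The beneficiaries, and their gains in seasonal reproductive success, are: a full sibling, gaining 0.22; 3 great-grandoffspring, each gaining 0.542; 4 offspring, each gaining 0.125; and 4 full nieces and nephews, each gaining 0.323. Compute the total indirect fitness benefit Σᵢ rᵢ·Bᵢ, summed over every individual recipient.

r to a full sibling = 1/2 (full sibs share both parents — two paths of length 2: r = 2·(1/2)^2 = 1/2).
r to a great-grandoffspring = 1/8 (three parent–offspring links: r = (1/2)^3 = 1/8).
r to an offspring = 1/2 (one parent–offspring link: r = (1/2)^1 = 1/2).
r to a full niece or nephew = 0.25 (full aunt/uncle↔niece/nephew: two paths of length 3 through the shared grandparent pair: r = 2·(1/2)^3 = 1/4).
Summing one r·B term per recipient: 1·0.5·0.22 + 3·0.125·0.542 + 4·0.5·0.125 + 4·0.25·0.323 = 0.88625.

0.88625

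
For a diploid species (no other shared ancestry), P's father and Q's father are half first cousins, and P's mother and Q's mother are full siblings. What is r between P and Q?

Independent pedigree routes through distinct common ancestors add.
P and Q are related in two ways: half second cousins through their fathers (r = 1/64) and first cousins through their mothers (r = 1/8).
r = 1/64 + 1/8 = 9/64 = 0.140625.

0.140625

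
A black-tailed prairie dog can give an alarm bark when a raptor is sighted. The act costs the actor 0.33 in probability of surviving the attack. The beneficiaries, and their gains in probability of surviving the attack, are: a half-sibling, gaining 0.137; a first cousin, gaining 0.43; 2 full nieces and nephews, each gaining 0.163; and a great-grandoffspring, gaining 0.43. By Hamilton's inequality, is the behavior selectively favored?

No

Hamilton's rule: the trait is favored when the sum of r·B over every recipient exceeds the actor's cost C.
r to a half-sibling = 1/4 (half-sibs share one parent — one path of length 2: r = (1/2)^2 = 1/4).
r to a first cousin = 0.125 (first cousins share one grandparent pair — two paths of length 4: r = 2·(1/2)^4 = 1/8).
r to a full niece or nephew = 1/4 (full aunt/uncle↔niece/nephew: two paths of length 3 through the shared grandparent pair: r = 2·(1/2)^3 = 1/4).
r to a great-grandoffspring = 0.125 (three parent–offspring links: r = (1/2)^3 = 1/8).
Summing one r·B term per recipient: 1·0.25·0.137 + 1·0.125·0.43 + 2·0.25·0.163 + 1·0.125·0.43 = 0.22325.
0.22325 < 0.33: the indirect benefit is less than the cost.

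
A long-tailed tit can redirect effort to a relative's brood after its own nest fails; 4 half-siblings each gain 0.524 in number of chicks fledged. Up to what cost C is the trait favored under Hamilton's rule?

r to a half-sibling = 0.25 (half-sibs share one parent — one path of length 2: r = (1/2)^2 = 1/4).
Hamilton's rule: n·r·B > C, so the trait is favored while C < n·r·B = 4·0.25·0.524 = 0.524.

0.524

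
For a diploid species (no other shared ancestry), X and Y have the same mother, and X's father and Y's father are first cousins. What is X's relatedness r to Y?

0.28125

Relatedness sums over independent paths through distinct common ancestors.
X and Y are related in two ways: half-sibs through their shared mother (r = 1/4) and second cousins through their fathers (r = 1/32).
r = 1/4 + 1/32 = 9/32 = 0.28125.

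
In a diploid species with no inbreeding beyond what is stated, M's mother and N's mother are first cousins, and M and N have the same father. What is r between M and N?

Independent pedigree routes through distinct common ancestors add.
M and N are related in two ways: second cousins through their mothers (r = 1/32) and half-sibs through their shared father (r = 1/4).
r = 1/32 + 1/4 = 0.28125.

0.28125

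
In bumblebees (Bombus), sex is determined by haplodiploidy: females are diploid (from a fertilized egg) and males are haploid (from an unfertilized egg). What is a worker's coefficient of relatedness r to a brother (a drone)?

0.25

Her haploid brother carries none of their father's genes and a random half of their mother's genome; that half matches the maternal half of her own genome with probability 1/2: r = 1/2 · 1/2 = 1/4.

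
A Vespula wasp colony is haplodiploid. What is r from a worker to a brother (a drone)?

Her haploid brother carries none of their father's genes and a random half of their mother's genome; that half matches the maternal half of her own genome with probability 1/2: r = 1/2 · 1/2 = 1/4.

0.25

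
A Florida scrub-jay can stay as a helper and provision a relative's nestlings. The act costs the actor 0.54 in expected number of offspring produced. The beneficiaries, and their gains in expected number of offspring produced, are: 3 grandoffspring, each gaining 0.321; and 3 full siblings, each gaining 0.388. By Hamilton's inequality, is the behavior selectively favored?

Yes

Hamilton's rule: the trait is favored when the sum of r·B over every recipient exceeds the actor's cost C.
r to a grandoffspring = 1/4 (two parent–offspring links: r = (1/2)^2 = 1/4).
r to a full sibling = 1/2 (full sibs share both parents — two paths of length 2: r = 2·(1/2)^2 = 1/2).
Summing one r·B term per recipient: 3·0.25·0.321 + 3·0.5·0.388 = 0.82275.
0.82275 > 0.54: the indirect benefit exceeds the cost.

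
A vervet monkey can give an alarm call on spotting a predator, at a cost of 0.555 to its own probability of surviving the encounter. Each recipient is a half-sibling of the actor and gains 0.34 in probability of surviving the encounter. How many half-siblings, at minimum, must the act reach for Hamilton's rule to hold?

r to a half-sibling = 1/4 (half-sibs share one parent — one path of length 2: r = (1/2)^2 = 1/4).
Hamilton's rule: n·r·B > C  ⇒  n > C/(r·B) = 0.555/(0.25·0.34) = 6.529.
The smallest integer exceeding 6.529 is 7.

7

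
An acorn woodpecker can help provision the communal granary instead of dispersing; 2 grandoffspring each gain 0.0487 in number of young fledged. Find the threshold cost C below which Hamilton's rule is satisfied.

0.02435

r to a grandoffspring = 0.25 (two parent–offspring links: r = (1/2)^2 = 1/4).
Hamilton's rule: n·r·B > C, so the trait is favored while C < n·r·B = 2·0.25·0.0487 = 0.02435.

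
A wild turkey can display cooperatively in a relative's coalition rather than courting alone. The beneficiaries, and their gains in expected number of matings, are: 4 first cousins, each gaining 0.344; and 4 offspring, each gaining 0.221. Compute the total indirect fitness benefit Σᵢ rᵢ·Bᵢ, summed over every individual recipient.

0.614

r to a first cousin = 1/8 (first cousins share one grandparent pair — two paths of length 4: r = 2·(1/2)^4 = 1/8).
r to an offspring = 0.5 (one parent–offspring link: r = (1/2)^1 = 1/2).
Summing one r·B term per recipient: 4·0.125·0.344 + 4·0.5·0.221 = 0.614.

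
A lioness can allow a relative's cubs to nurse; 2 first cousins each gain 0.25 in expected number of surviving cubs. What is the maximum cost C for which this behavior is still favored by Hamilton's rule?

r to a first cousin = 0.125 (first cousins share one grandparent pair — two paths of length 4: r = 2·(1/2)^4 = 1/8).
Hamilton's rule: n·r·B > C, so the trait is favored while C < n·r·B = 2·0.125·0.25 = 0.0625.

0.0625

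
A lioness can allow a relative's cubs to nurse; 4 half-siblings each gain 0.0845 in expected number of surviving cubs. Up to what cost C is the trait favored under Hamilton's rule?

0.0845

r to a half-sibling = 0.25 (half-sibs share one parent — one path of length 2: r = (1/2)^2 = 1/4).
Hamilton's rule: n·r·B > C, so the trait is favored while C < n·r·B = 4·0.25·0.0845 = 0.0845.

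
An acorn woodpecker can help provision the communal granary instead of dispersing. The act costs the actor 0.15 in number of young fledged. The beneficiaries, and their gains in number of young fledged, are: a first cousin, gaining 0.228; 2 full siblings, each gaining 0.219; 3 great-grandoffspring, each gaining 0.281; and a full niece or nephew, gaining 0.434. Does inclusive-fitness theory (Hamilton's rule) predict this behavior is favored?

Yes

Hamilton's rule: the trait is favored when the sum of r·B over every recipient exceeds the actor's cost C.
r to a first cousin = 0.125 (first cousins share one grandparent pair — two paths of length 4: r = 2·(1/2)^4 = 1/8).
r to a full sibling = 0.5 (full sibs share both parents — two paths of length 2: r = 2·(1/2)^2 = 1/2).
r to a great-grandoffspring = 1/8 (three parent–offspring links: r = (1/2)^3 = 1/8).
r to a full niece or nephew = 1/4 (full aunt/uncle↔niece/nephew: two paths of length 3 through the shared grandparent pair: r = 2·(1/2)^3 = 1/4).
Summing one r·B term per recipient: 1·0.125·0.228 + 2·0.5·0.219 + 3·0.125·0.281 + 1·0.25·0.434 = 0.461375.
0.461375 > 0.15: the indirect benefit exceeds the cost.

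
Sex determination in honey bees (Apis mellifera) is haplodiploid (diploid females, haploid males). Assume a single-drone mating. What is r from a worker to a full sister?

0.75

Haplodiploid full sisters inherit their father's entire haploid genome identically (contributing 1/2) and on average half of their mother's contribution (1/2 · 1/2 = 1/4); r = 1/2 + 1/4 = 3/4.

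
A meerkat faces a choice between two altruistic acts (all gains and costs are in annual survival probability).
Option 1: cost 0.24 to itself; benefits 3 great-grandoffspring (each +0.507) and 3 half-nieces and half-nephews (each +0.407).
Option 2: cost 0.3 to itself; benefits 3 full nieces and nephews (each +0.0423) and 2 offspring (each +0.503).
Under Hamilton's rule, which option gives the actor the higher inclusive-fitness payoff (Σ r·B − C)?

Option 1: r to a great-grandoffspring = 0.125.
Option 1: r to a half-niece or half-nephew = 0.125.
Option 1: Σ r·B − C = (3·0.125·0.507 + 3·0.125·0.407) − 0.24 = 0.10275.
Option 2: r to a full niece or nephew = 0.25.
Option 2: r to an offspring = 0.5.
Option 2: Σ r·B − C = (3·0.25·0.0423 + 2·0.5·0.503) − 0.3 = 0.234725.
Option 2 has the higher net inclusive-fitness payoff.

Option 2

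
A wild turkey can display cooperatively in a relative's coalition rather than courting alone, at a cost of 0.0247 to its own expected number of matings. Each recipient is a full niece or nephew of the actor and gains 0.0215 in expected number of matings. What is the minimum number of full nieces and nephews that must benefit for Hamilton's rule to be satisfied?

5

r to a full niece or nephew = 0.25 (full aunt/uncle↔niece/nephew: two paths of length 3 through the shared grandparent pair: r = 2·(1/2)^3 = 1/4).
Hamilton's rule: n·r·B > C  ⇒  n > C/(r·B) = 0.0247/(0.25·0.0215) = 4.595.
The smallest integer exceeding 4.595 is 5.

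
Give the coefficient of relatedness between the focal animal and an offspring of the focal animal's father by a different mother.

Each parent–offspring link contributes a factor of 1/2, and independent paths through distinct common ancestors add.
Half-sibs share one parent — one path of length 2: r = (1/2)^2 = 1/4.

0.25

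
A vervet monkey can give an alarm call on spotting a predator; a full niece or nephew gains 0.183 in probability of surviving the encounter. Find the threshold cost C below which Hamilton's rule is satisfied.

0.04575

r to a full niece or nephew = 1/4 (full aunt/uncle↔niece/nephew: two paths of length 3 through the shared grandparent pair: r = 2·(1/2)^3 = 1/4).
Hamilton's rule: n·r·B > C, so the trait is favored while C < n·r·B = 1·0.25·0.183 = 0.04575.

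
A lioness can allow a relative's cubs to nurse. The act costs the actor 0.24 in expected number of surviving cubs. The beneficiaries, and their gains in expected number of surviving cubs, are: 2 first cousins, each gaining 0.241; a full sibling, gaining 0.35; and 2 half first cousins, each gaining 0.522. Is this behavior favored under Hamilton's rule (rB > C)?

Yes

Hamilton's rule: the trait is favored when the sum of r·B over every recipient exceeds the actor's cost C.
r to a first cousin = 0.125 (first cousins share one grandparent pair — two paths of length 4: r = 2·(1/2)^4 = 1/8).
r to a full sibling = 1/2 (full sibs share both parents — two paths of length 2: r = 2·(1/2)^2 = 1/2).
r to a half first cousin = 1/16 (half first cousins share one grandparent — one path of length 4: r = (1/2)^4 = 1/16).
Summing one r·B term per recipient: 2·0.125·0.241 + 1·0.5·0.35 + 2·0.0625·0.522 = 0.3005.
0.3005 > 0.24: the indirect benefit exceeds the cost.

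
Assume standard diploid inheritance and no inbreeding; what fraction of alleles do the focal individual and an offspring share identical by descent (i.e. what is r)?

One parent–offspring link: r = (1/2)^1 = 1/2.

0.5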